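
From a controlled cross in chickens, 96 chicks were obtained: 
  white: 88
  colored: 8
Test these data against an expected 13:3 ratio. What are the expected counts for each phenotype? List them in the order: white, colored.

78, 18

The 13:3 ratio has 16 parts, so with N = 96 the expected counts are:
  white: 96 × 13/16 = 78
  colored: 96 × 3/16 = 18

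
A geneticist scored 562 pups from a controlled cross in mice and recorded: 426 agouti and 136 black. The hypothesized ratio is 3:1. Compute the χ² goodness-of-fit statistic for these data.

0.192

Expected counts for N = 562 under a 3:1 ratio (total parts = 4):
  agouti: 562 × 3/4 = 421.5
  black: 562 × 1/4 = 140.5
χ² = Σ (O − E)² / E
  agouti: (426 − 421.5)² / 421.5 = 0.0480
  black: (136 − 140.5)² / 140.5 = 0.1441
χ² = 0.0480 + 0.1441 = 0.1921 ≈ 0.192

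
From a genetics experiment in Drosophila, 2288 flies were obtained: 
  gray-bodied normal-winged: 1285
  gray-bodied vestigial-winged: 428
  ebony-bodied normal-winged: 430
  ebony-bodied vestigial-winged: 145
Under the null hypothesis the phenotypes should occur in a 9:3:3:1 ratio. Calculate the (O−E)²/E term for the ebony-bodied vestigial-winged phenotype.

0.028

Expected counts for N = 2288 under a 9:3:3:1 ratio (total parts = 16):
  gray-bodied normal-winged: 2288 × 9/16 = 1287
  gray-bodied vestigial-winged: 2288 × 3/16 = 429
  ebony-bodied normal-winged: 2288 × 3/16 = 429
  ebony-bodied vestigial-winged: 2288 × 1/16 = 143
Contribution of ebony-bodied vestigial-winged: (145 − 143)² / 143 = 0.0280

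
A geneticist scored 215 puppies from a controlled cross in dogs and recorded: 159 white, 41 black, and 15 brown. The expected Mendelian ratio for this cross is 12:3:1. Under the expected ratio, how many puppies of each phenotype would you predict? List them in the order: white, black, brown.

The 12:3:1 ratio has 16 parts, so with N = 215 the expected counts are:
  white: 215 × 12/16 = 161.25
  black: 215 × 3/16 = 40.3125
  brown: 215 × 1/16 = 13.4375

161.25, 40.3125, 13.4375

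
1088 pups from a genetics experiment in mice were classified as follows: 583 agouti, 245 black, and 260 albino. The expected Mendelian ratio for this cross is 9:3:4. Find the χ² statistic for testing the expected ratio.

Under the 9:3:4 hypothesis (Σ ratio = 16, N = 1088):
  agouti: 1088 × 9/16 = 612
  black: 1088 × 3/16 = 204
  albino: 1088 × 4/16 = 272
χ² = Σ (O − E)² / E
  agouti: (583 − 612)² / 612 = 1.3742
  black: (245 − 204)² / 204 = 8.2402
  albino: (260 − 272)² / 272 = 0.5294
χ² = 1.3742 + 8.2402 + 0.5294 = 10.1438 ≈ 10.144

10.144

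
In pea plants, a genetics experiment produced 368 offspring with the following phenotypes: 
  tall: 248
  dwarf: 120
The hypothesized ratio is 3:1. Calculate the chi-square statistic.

The 3:1 ratio has 4 parts, so with N = 368 the expected counts are:
  tall: 368 × 3/4 = 276
  dwarf: 368 × 1/4 = 92
χ² = Σ (O − E)² / E
  tall: (248 − 276)² / 276 = 2.8406
  dwarf: (120 − 92)² / 92 = 8.5217
χ² = 2.8406 + 8.5217 = 11.3623 ≈ 11.362

11.362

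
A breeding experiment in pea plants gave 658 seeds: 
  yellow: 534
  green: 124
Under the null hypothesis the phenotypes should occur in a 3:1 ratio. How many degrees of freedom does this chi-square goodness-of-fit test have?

1

A goodness-of-fit test with 2 phenotype classes has df = 2 − 1 = 1.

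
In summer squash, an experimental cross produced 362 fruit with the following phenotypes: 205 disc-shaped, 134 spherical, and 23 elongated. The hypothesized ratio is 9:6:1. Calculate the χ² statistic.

Expected counts for N = 362 under a 9:6:1 ratio (total parts = 16):
  disc-shaped: 362 × 9/16 = 203.625
  spherical: 362 × 6/16 = 135.75
  elongated: 362 × 1/16 = 22.625
χ² = Σ (O − E)² / E
  disc-shaped: (205 − 203.625)² / 203.625 = 0.0093
  spherical: (134 − 135.75)² / 135.75 = 0.0226
  elongated: (23 − 22.625)² / 22.625 = 0.0062
χ² = 0.0093 + 0.0226 + 0.0062 = 0.0381 ≈ 0.038

0.038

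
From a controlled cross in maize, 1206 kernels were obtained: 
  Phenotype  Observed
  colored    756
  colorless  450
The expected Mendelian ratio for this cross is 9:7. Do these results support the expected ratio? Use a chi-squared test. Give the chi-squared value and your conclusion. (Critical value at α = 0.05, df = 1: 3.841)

20.303; not consistent

Total ratio parts = 16. Expected numbers out of 1206:
  colored: 1206 × 9/16 = 678.375
  colorless: 1206 × 7/16 = 527.625
χ² = Σ (O − E)² / E
  colored: (756 − 678.375)² / 678.375 = 8.8825
  colorless: (450 − 527.625)² / 527.625 = 11.4203
χ² = 8.8825 + 11.4203 = 20.3028 ≈ 20.303
Degrees of freedom = 2 − 1 = 1; critical value at α = 0.05 is 3.841.
Since 20.303 > 3.841, we reject the null hypothesis — the data do not fit the 9:7 ratio.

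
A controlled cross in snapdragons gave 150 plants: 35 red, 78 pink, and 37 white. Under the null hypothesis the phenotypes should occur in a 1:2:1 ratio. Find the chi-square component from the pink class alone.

Total ratio parts = 4. Expected numbers out of 150:
  red: 150 × 1/4 = 37.5
  pink: 150 × 2/4 = 75
  white: 150 × 1/4 = 37.5
Contribution of pink: (78 − 75)² / 75 = 0.1200

0.120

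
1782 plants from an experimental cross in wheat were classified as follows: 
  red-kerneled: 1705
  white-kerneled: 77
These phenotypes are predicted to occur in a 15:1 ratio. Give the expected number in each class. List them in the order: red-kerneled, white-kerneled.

Under the 15:1 hypothesis (Σ ratio = 16, N = 1782):
  red-kerneled: 1782 × 15/16 = 1670.625
  white-kerneled: 1782 × 1/16 = 111.375

1670.625, 111.375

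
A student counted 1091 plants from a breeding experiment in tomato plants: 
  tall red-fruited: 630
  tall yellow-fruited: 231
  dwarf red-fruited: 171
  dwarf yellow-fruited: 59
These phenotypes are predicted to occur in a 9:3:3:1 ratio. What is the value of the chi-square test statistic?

Total ratio parts = 16. Expected numbers out of 1091:
  tall red-fruited: 1091 × 9/16 = 613.6875
  tall yellow-fruited: 1091 × 3/16 = 204.5625
  dwarf red-fruited: 1091 × 3/16 = 204.5625
  dwarf yellow-fruited: 1091 × 1/16 = 68.1875
χ² = Σ (O − E)² / E
  tall red-fruited: (630 − 613.6875)² / 613.6875 = 0.4336
  tall yellow-fruited: (231 − 204.5625)² / 204.5625 = 3.4168
  dwarf red-fruited: (171 − 204.5625)² / 204.5625 = 5.5066
  dwarf yellow-fruited: (59 − 68.1875)² / 68.1875 = 1.2379
χ² = 0.4336 + 3.4168 + 5.5066 + 1.2379 = 10.5949 ≈ 10.595

10.595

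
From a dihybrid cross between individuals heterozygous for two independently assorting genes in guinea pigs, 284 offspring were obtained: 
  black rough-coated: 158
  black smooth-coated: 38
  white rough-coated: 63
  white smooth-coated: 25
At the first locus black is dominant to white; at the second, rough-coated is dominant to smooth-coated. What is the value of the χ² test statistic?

9.133

A dihybrid F₂ with independent assortment and complete dominance at both loci gives a 9:3:3:1 phenotypic ratio.
The 9:3:3:1 ratio has 16 parts, so with N = 284 the expected counts are:
  black rough-coated: 284 × 9/16 = 159.75
  black smooth-coated: 284 × 3/16 = 53.25
  white rough-coated: 284 × 3/16 = 53.25
  white smooth-coated: 284 × 1/16 = 17.75
χ² = Σ (O − E)² / E
  black rough-coated: (158 − 159.75)² / 159.75 = 0.0192
  black smooth-coated: (38 − 53.25)² / 53.25 = 4.3674
  white rough-coated: (63 − 53.25)² / 53.25 = 1.7852
  white smooth-coated: (25 − 17.75)² / 17.75 = 2.9613
χ² = 0.0192 + 4.3674 + 1.7852 + 2.9613 = 9.1331 ≈ 9.133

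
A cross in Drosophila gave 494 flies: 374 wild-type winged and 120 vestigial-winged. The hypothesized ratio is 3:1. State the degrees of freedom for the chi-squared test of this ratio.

1

A goodness-of-fit test with 2 phenotype classes has df = 2 − 1 = 1.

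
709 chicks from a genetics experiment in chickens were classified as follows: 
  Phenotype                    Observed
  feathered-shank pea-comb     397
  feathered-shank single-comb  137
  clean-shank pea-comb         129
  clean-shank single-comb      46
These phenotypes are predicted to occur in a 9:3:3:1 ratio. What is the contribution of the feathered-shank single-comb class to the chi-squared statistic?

Under the 9:3:3:1 hypothesis (Σ ratio = 16, N = 709):
  feathered-shank pea-comb: 709 × 9/16 = 398.8125
  feathered-shank single-comb: 709 × 3/16 = 132.9375
  clean-shank pea-comb: 709 × 3/16 = 132.9375
  clean-shank single-comb: 709 × 1/16 = 44.3125
Contribution of feathered-shank single-comb: (137 − 132.9375)² / 132.9375 = 0.1241

0.124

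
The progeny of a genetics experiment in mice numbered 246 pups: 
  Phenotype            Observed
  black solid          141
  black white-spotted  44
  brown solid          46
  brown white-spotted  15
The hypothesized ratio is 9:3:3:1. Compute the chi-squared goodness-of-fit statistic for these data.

Expected counts for N = 246 under a 9:3:3:1 ratio (total parts = 16):
  black solid: 246 × 9/16 = 138.375
  black white-spotted: 246 × 3/16 = 46.125
  brown solid: 246 × 3/16 = 46.125
  brown white-spotted: 246 × 1/16 = 15.375
χ² = Σ (O − E)² / E
  black solid: (141 − 138.375)² / 138.375 = 0.0498
  black white-spotted: (44 − 46.125)² / 46.125 = 0.0979
  brown solid: (46 − 46.125)² / 46.125 = 0.0003
  brown white-spotted: (15 − 15.375)² / 15.375 = 0.0091
χ² = 0.0498 + 0.0979 + 0.0003 + 0.0091 = 0.1571 ≈ 0.157

0.157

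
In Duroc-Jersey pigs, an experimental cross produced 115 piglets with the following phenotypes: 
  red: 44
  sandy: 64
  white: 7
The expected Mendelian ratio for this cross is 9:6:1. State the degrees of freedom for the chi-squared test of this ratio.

2

A goodness-of-fit test with 3 phenotype classes has df = 3 − 1 = 2.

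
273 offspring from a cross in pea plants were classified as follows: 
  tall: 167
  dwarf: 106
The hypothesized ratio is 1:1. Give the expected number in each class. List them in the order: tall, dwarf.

136.5, 136.5

Under the 1:1 hypothesis (Σ ratio = 2, N = 273):
  tall: 273 × 1/2 = 136.5
  dwarf: 273 × 1/2 = 136.5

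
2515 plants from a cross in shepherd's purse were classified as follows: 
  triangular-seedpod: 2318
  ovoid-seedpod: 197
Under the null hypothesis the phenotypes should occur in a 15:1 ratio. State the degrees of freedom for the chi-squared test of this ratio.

1

A goodness-of-fit test with 2 phenotype classes has df = 2 − 1 = 1.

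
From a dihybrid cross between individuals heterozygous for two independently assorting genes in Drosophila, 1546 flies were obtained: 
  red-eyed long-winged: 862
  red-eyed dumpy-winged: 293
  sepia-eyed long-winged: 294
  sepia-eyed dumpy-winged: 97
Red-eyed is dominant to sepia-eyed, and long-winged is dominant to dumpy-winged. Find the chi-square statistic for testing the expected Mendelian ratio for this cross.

0.161

A dihybrid F₂ with independent assortment and complete dominance at both loci gives a 9:3:3:1 phenotypic ratio.
Under the 9:3:3:1 hypothesis (Σ ratio = 16, N = 1546):
  red-eyed long-winged: 1546 × 9/16 = 869.625
  red-eyed dumpy-winged: 1546 × 3/16 = 289.875
  sepia-eyed long-winged: 1546 × 3/16 = 289.875
  sepia-eyed dumpy-winged: 1546 × 1/16 = 96.625
χ² = Σ (O − E)² / E
  red-eyed long-winged: (862 − 869.625)² / 869.625 = 0.0669
  red-eyed dumpy-winged: (293 − 289.875)² / 289.875 = 0.0337
  sepia-eyed long-winged: (294 − 289.875)² / 289.875 = 0.0587
  sepia-eyed dumpy-winged: (97 − 96.625)² / 96.625 = 0.0015
χ² = 0.0669 + 0.0337 + 0.0587 + 0.0015 = 0.1608 ≈ 0.161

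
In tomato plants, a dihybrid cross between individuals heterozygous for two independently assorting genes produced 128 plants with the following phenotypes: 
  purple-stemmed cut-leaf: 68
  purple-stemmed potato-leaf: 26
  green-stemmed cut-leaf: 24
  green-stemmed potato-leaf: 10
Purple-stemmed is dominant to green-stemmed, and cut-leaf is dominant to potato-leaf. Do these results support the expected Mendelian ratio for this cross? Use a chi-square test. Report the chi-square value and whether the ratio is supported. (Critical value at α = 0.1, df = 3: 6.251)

A dihybrid F₂ with independent assortment and complete dominance at both loci gives a 9:3:3:1 phenotypic ratio.
Total ratio parts = 16. Expected numbers out of 128:
  purple-stemmed cut-leaf: 128 × 9/16 = 72
  purple-stemmed potato-leaf: 128 × 3/16 = 24
  green-stemmed cut-leaf: 128 × 3/16 = 24
  green-stemmed potato-leaf: 128 × 1/16 = 8
χ² = Σ (O − E)² / E
  purple-stemmed cut-leaf: (68 − 72)² / 72 = 0.2222
  purple-stemmed potato-leaf: (26 − 24)² / 24 = 0.1667
  green-stemmed cut-leaf: (24 − 24)² / 24 = 0.0000
  green-stemmed potato-leaf: (10 − 8)² / 8 = 0.5000
χ² = 0.2222 + 0.1667 + 0.0000 + 0.5000 = 0.8889 ≈ 0.889
Degrees of freedom = 4 − 1 = 3; critical value at α = 0.1 is 6.251.
Since 0.889 < 6.251, we fail to reject the null hypothesis — the data are consistent with the 9:3:3:1 ratio.

0.889; consistent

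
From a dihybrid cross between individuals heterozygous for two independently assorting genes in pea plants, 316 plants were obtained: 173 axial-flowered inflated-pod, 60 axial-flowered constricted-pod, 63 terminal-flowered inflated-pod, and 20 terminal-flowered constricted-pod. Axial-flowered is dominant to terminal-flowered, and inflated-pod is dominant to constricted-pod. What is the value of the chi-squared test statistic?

0.377

A dihybrid F₂ with independent assortment and complete dominance at both loci gives a 9:3:3:1 phenotypic ratio.
Expected counts for N = 316 under a 9:3:3:1 ratio (total parts = 16):
  axial-flowered inflated-pod: 316 × 9/16 = 177.75
  axial-flowered constricted-pod: 316 × 3/16 = 59.25
  terminal-flowered inflated-pod: 316 × 3/16 = 59.25
  terminal-flowered constricted-pod: 316 × 1/16 = 19.75
χ² = Σ (O − E)² / E
  axial-flowered inflated-pod: (173 − 177.75)² / 177.75 = 0.1269
  axial-flowered constricted-pod: (60 − 59.25)² / 59.25 = 0.0095
  terminal-flowered inflated-pod: (63 − 59.25)² / 59.25 = 0.2373
  terminal-flowered constricted-pod: (20 − 19.75)² / 19.75 = 0.0032
χ² = 0.1269 + 0.0095 + 0.2373 + 0.0032 = 0.3769 ≈ 0.377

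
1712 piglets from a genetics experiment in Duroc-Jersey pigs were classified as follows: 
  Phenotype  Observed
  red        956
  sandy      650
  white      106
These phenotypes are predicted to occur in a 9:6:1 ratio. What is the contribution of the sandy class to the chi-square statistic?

0.100

Under the 9:6:1 hypothesis (Σ ratio = 16, N = 1712):
  red: 1712 × 9/16 = 963
  sandy: 1712 × 6/16 = 642
  white: 1712 × 1/16 = 107
Contribution of sandy: (650 − 642)² / 642 = 0.0997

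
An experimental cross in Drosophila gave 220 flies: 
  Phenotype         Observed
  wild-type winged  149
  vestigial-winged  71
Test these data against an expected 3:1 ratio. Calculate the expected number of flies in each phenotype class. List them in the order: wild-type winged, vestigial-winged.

Under the 3:1 hypothesis (Σ ratio = 4, N = 220):
  wild-type winged: 220 × 3/4 = 165
  vestigial-winged: 220 × 1/4 = 55

165, 55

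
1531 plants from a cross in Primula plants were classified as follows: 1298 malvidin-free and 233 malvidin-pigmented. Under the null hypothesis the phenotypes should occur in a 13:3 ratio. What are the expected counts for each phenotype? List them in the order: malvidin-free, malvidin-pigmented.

Total ratio parts = 16. Expected numbers out of 1531:
  malvidin-free: 1531 × 13/16 = 1243.9375
  malvidin-pigmented: 1531 × 3/16 = 287.0625

1243.9375, 287.0625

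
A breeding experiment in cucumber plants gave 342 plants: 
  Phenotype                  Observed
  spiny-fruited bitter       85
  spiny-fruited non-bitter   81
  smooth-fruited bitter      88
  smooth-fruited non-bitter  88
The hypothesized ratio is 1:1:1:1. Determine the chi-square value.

0.386

The 1:1:1:1 ratio has 4 parts, so with N = 342 the expected counts are:
  spiny-fruited bitter: 342 × 1/4 = 85.5
  spiny-fruited non-bitter: 342 × 1/4 = 85.5
  smooth-fruited bitter: 342 × 1/4 = 85.5
  smooth-fruited non-bitter: 342 × 1/4 = 85.5
χ² = Σ (O − E)² / E
  spiny-fruited bitter: (85 − 85.5)² / 85.5 = 0.0029
  spiny-fruited non-bitter: (81 − 85.5)² / 85.5 = 0.2368
  smooth-fruited bitter: (88 − 85.5)² / 85.5 = 0.0731
  smooth-fruited non-bitter: (88 − 85.5)² / 85.5 = 0.0731
χ² = 0.0029 + 0.2368 + 0.0731 + 0.0731 = 0.3859 ≈ 0.386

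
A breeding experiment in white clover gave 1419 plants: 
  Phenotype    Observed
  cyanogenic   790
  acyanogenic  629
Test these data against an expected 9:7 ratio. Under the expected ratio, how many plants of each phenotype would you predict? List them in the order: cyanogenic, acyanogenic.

798.1875, 620.8125

Expected counts for N = 1419 under a 9:7 ratio (total parts = 16):
  cyanogenic: 1419 × 9/16 = 798.1875
  acyanogenic: 1419 × 7/16 = 620.8125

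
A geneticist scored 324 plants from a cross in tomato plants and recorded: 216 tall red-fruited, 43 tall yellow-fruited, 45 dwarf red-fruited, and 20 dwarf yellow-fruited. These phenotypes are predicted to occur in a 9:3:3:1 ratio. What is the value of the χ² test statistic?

15.523

The 9:3:3:1 ratio has 16 parts, so with N = 324 the expected counts are:
  tall red-fruited: 324 × 9/16 = 182.25
  tall yellow-fruited: 324 × 3/16 = 60.75
  dwarf red-fruited: 324 × 3/16 = 60.75
  dwarf yellow-fruited: 324 × 1/16 = 20.25
χ² = Σ (O − E)² / E
  tall red-fruited: (216 − 182.25)² / 182.25 = 6.2500
  tall yellow-fruited: (43 − 60.75)² / 60.75 = 5.1862
  dwarf red-fruited: (45 − 60.75)² / 60.75 = 4.0833
  dwarf yellow-fruited: (20 − 20.25)² / 20.25 = 0.0031
χ² = 6.2500 + 5.1862 + 4.0833 + 0.0031 = 15.5226 ≈ 15.523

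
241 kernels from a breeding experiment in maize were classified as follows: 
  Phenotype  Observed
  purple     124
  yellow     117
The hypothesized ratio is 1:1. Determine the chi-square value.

Expected counts for N = 241 under a 1:1 ratio (total parts = 2):
  purple: 241 × 1/2 = 120.5
  yellow: 241 × 1/2 = 120.5
χ² = Σ (O − E)² / E
  purple: (124 − 120.5)² / 120.5 = 0.1017
  yellow: (117 − 120.5)² / 120.5 = 0.1017
χ² = 0.1017 + 0.1017 = 0.2034 ≈ 0.203

0.203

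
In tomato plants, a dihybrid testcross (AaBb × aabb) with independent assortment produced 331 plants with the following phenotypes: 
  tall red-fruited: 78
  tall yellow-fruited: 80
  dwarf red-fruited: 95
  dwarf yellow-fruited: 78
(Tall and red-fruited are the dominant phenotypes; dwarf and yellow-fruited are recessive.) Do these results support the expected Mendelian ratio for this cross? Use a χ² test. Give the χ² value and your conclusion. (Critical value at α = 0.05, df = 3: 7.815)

A dihybrid testcross with independent assortment gives a 1:1:1:1 ratio.
Expected counts for N = 331 under a 1:1:1:1 ratio (total parts = 4):
  tall red-fruited: 331 × 1/4 = 82.75
  tall yellow-fruited: 331 × 1/4 = 82.75
  dwarf red-fruited: 331 × 1/4 = 82.75
  dwarf yellow-fruited: 331 × 1/4 = 82.75
χ² = Σ (O − E)² / E
  tall red-fruited: (78 − 82.75)² / 82.75 = 0.2727
  tall yellow-fruited: (80 − 82.75)² / 82.75 = 0.0914
  dwarf red-fruited: (95 − 82.75)² / 82.75 = 1.8134
  dwarf yellow-fruited: (78 − 82.75)² / 82.75 = 0.2727
χ² = 0.2727 + 0.0914 + 1.8134 + 0.2727 = 2.4502 ≈ 2.450
Degrees of freedom = 4 − 1 = 3; critical value at α = 0.05 is 7.815.
Since 2.450 < 7.815, we fail to reject the null hypothesis — the data are consistent with the 1:1:1:1 ratio.

2.450; consistent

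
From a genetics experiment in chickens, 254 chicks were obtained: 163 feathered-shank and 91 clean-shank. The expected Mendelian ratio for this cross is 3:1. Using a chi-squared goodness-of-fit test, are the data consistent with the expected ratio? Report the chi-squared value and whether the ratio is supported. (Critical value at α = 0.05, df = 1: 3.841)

15.879; not consistent

The 3:1 ratio has 4 parts, so with N = 254 the expected counts are:
  feathered-shank: 254 × 3/4 = 190.5
  clean-shank: 254 × 1/4 = 63.5
χ² = Σ (O − E)² / E
  feathered-shank: (163 − 190.5)² / 190.5 = 3.9698
  clean-shank: (91 − 63.5)² / 63.5 = 11.9094
χ² = 3.9698 + 11.9094 = 15.8792 ≈ 15.879
Degrees of freedom = 2 − 1 = 1; critical value at α = 0.05 is 3.841.
Since 15.879 > 3.841, we reject the null hypothesis — the data do not fit the 3:1 ratio.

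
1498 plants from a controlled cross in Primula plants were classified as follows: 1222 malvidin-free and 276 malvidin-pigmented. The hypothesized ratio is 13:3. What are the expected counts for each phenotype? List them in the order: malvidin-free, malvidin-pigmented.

Under the 13:3 hypothesis (Σ ratio = 16, N = 1498):
  malvidin-free: 1498 × 13/16 = 1217.125
  malvidin-pigmented: 1498 × 3/16 = 280.875

1217.125, 280.875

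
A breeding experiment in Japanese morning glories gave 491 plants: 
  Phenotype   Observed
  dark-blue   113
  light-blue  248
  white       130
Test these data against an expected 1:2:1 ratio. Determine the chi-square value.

Under the 1:2:1 hypothesis (Σ ratio = 4, N = 491):
  dark-blue: 491 × 1/4 = 122.75
  light-blue: 491 × 2/4 = 245.5
  white: 491 × 1/4 = 122.75
χ² = Σ (O − E)² / E
  dark-blue: (113 − 122.75)² / 122.75 = 0.7744
  light-blue: (248 − 245.5)² / 245.5 = 0.0255
  white: (130 − 122.75)² / 122.75 = 0.4282
χ² = 0.7744 + 0.0255 + 0.4282 = 1.2281 ≈ 1.228

1.228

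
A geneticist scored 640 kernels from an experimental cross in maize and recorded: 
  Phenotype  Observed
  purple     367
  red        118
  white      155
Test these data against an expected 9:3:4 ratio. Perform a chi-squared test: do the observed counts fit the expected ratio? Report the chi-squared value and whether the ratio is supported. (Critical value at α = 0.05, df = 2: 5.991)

0.326; consistent

The 9:3:4 ratio has 16 parts, so with N = 640 the expected counts are:
  purple: 640 × 9/16 = 360
  red: 640 × 3/16 = 120
  white: 640 × 4/16 = 160
χ² = Σ (O − E)² / E
  purple: (367 − 360)² / 360 = 0.1361
  red: (118 − 120)² / 120 = 0.0333
  white: (155 − 160)² / 160 = 0.1562
χ² = 0.1361 + 0.0333 + 0.1562 = 0.3256 ≈ 0.326
Degrees of freedom = 3 − 1 = 2; critical value at α = 0.05 is 5.991.
Since 0.326 < 5.991, we fail to reject the null hypothesis — the data are consistent with the 9:3:4 ratio.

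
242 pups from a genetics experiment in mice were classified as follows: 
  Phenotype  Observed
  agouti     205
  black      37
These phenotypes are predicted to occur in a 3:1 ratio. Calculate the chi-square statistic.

12.171

Expected counts for N = 242 under a 3:1 ratio (total parts = 4):
  agouti: 242 × 3/4 = 181.5
  black: 242 × 1/4 = 60.5
χ² = Σ (O − E)² / E
  agouti: (205 − 181.5)² / 181.5 = 3.0427
  black: (37 − 60.5)² / 60.5 = 9.1281
χ² = 3.0427 + 9.1281 = 12.1708 ≈ 12.171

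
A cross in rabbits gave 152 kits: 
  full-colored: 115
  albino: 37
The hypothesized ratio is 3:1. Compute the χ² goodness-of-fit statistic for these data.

0.035

The 3:1 ratio has 4 parts, so with N = 152 the expected counts are:
  full-colored: 152 × 3/4 = 114
  albino: 152 × 1/4 = 38
χ² = Σ (O − E)² / E
  full-colored: (115 − 114)² / 114 = 0.0088
  albino: (37 − 38)² / 38 = 0.0263
χ² = 0.0088 + 0.0263 = 0.0351 ≈ 0.035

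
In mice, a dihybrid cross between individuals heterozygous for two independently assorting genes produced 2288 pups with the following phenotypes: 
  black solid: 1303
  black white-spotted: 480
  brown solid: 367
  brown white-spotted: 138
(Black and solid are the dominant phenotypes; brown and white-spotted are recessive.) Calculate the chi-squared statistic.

A dihybrid F₂ with independent assortment and complete dominance at both loci gives a 9:3:3:1 phenotypic ratio.
The 9:3:3:1 ratio has 16 parts, so with N = 2288 the expected counts are:
  black solid: 2288 × 9/16 = 1287
  black white-spotted: 2288 × 3/16 = 429
  brown solid: 2288 × 3/16 = 429
  brown white-spotted: 2288 × 1/16 = 143
χ² = Σ (O − E)² / E
  black solid: (1303 − 1287)² / 1287 = 0.1989
  black white-spotted: (480 − 429)² / 429 = 6.0629
  brown solid: (367 − 429)² / 429 = 8.9604
  brown white-spotted: (138 − 143)² / 143 = 0.1748
χ² = 0.1989 + 6.0629 + 8.9604 + 0.1748 = 15.397

15.397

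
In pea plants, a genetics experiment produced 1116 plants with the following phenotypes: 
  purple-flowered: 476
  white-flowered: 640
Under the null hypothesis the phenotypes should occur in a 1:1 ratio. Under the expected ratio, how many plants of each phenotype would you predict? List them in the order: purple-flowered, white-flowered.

558, 558

Under the 1:1 hypothesis (Σ ratio = 2, N = 1116):
  purple-flowered: 1116 × 1/2 = 558
  white-flowered: 1116 × 1/2 = 558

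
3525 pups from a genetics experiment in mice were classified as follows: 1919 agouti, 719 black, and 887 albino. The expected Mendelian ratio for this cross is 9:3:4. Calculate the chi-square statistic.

Total ratio parts = 16. Expected numbers out of 3525:
  agouti: 3525 × 9/16 = 1982.8125
  black: 3525 × 3/16 = 660.9375
  albino: 3525 × 4/16 = 881.25
χ² = Σ (O − E)² / E
  agouti: (1919 − 1982.8125)² / 1982.8125 = 2.0537
  black: (719 − 660.9375)² / 660.9375 = 5.1007
  albino: (887 − 881.25)² / 881.25 = 0.0375
χ² = 2.0537 + 5.1007 + 0.0375 = 7.1919 ≈ 7.192

7.192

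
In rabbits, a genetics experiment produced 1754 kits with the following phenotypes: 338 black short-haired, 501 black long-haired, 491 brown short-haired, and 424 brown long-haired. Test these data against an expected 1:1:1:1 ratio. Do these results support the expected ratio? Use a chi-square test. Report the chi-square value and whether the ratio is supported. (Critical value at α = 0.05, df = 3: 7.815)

Expected counts for N = 1754 under a 1:1:1:1 ratio (total parts = 4):
  black short-haired: 1754 × 1/4 = 438.5
  black long-haired: 1754 × 1/4 = 438.5
  brown short-haired: 1754 × 1/4 = 438.5
  brown long-haired: 1754 × 1/4 = 438.5
χ² = Σ (O − E)² / E
  black short-haired: (338 − 438.5)² / 438.5 = 23.0336
  black long-haired: (501 − 438.5)² / 438.5 = 8.9082
  brown short-haired: (491 − 438.5)² / 438.5 = 6.2856
  brown long-haired: (424 − 438.5)² / 438.5 = 0.4795
χ² = 23.0336 + 8.9082 + 6.2856 + 0.4795 = 38.7069 ≈ 38.707
Degrees of freedom = 4 − 1 = 3; critical value at α = 0.05 is 7.815.
Since 38.707 > 7.815, we reject the null hypothesis — the data do not fit the 1:1:1:1 ratio.

38.707; not consistent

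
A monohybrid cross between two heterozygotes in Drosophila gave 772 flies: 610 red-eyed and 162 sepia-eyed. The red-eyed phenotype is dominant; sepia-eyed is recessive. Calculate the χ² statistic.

For a monohybrid cross between heterozygotes with complete dominance, the expected phenotypic ratio is 3:1.
Under the 3:1 hypothesis (Σ ratio = 4, N = 772):
  red-eyed: 772 × 3/4 = 579
  sepia-eyed: 772 × 1/4 = 193
χ² = Σ (O − E)² / E
  red-eyed: (610 − 579)² / 579 = 1.6598
  sepia-eyed: (162 − 193)² / 193 = 4.9793
χ² = 1.6598 + 4.9793 = 6.6391 ≈ 6.639

6.639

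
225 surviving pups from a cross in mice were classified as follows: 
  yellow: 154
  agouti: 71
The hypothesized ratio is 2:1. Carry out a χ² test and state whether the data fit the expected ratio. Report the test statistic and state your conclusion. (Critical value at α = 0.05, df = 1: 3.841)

0.320; consistent

Expected counts for N = 225 under a 2:1 ratio (total parts = 3):
  yellow: 225 × 2/3 = 150
  agouti: 225 × 1/3 = 75
χ² = Σ (O − E)² / E
  yellow: (154 − 150)² / 150 = 0.1067
  agouti: (71 − 75)² / 75 = 0.2133
χ² = 0.1067 + 0.2133 = 0.320
Degrees of freedom = 2 − 1 = 1; critical value at α = 0.05 is 3.841.
Since 0.320 < 3.841, we fail to reject the null hypothesis — the data are consistent with the 2:1 ratio.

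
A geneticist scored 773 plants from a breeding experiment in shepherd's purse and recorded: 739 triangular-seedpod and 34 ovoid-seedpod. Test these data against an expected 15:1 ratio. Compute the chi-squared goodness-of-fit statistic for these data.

4.523

Under the 15:1 hypothesis (Σ ratio = 16, N = 773):
  triangular-seedpod: 773 × 15/16 = 724.6875
  ovoid-seedpod: 773 × 1/16 = 48.3125
χ² = Σ (O − E)² / E
  triangular-seedpod: (739 − 724.6875)² / 724.6875 = 0.2827
  ovoid-seedpod: (34 − 48.3125)² / 48.3125 = 4.2401
χ² = 0.2827 + 4.2401 = 4.5228 ≈ 4.523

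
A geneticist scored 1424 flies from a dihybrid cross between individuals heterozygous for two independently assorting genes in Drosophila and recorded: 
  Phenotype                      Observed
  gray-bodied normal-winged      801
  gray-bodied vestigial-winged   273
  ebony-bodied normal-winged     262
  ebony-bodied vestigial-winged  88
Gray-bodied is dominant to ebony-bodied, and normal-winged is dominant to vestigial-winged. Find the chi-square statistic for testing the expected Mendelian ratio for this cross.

A dihybrid F₂ with independent assortment and complete dominance at both loci gives a 9:3:3:1 phenotypic ratio.
Expected counts for N = 1424 under a 9:3:3:1 ratio (total parts = 16):
  gray-bodied normal-winged: 1424 × 9/16 = 801
  gray-bodied vestigial-winged: 1424 × 3/16 = 267
  ebony-bodied normal-winged: 1424 × 3/16 = 267
  ebony-bodied vestigial-winged: 1424 × 1/16 = 89
χ² = Σ (O − E)² / E
  gray-bodied normal-winged: (801 − 801)² / 801 = 0.0000
  gray-bodied vestigial-winged: (273 − 267)² / 267 = 0.1348
  ebony-bodied normal-winged: (262 − 267)² / 267 = 0.0936
  ebony-bodied vestigial-winged: (88 − 89)² / 89 = 0.0112
χ² = 0.0000 + 0.1348 + 0.0936 + 0.0112 = 0.2396 ≈ 0.240

0.240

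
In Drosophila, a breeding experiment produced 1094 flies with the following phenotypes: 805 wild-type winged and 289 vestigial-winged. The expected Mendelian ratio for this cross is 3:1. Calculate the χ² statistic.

Total ratio parts = 4. Expected numbers out of 1094:
  wild-type winged: 1094 × 3/4 = 820.5
  vestigial-winged: 1094 × 1/4 = 273.5
χ² = Σ (O − E)² / E
  wild-type winged: (805 − 820.5)² / 820.5 = 0.2928
  vestigial-winged: (289 − 273.5)² / 273.5 = 0.8784
χ² = 0.2928 + 0.8784 = 1.1712 ≈ 1.171

1.171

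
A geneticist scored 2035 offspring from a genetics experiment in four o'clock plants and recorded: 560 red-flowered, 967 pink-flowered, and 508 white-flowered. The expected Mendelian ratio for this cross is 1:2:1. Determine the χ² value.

7.670

The 1:2:1 ratio has 4 parts, so with N = 2035 the expected counts are:
  red-flowered: 2035 × 1/4 = 508.75
  pink-flowered: 2035 × 2/4 = 1017.5
  white-flowered: 2035 × 1/4 = 508.75
χ² = Σ (O − E)² / E
  red-flowered: (560 − 508.75)² / 508.75 = 5.1628
  pink-flowered: (967 − 1017.5)² / 1017.5 = 2.5064
  white-flowered: (508 − 508.75)² / 508.75 = 0.0011
χ² = 5.1628 + 2.5064 + 0.0011 = 7.6703 ≈ 7.670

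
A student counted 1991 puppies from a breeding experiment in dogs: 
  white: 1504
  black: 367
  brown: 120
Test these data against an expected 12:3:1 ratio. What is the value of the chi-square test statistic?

0.342

Under the 12:3:1 hypothesis (Σ ratio = 16, N = 1991):
  white: 1991 × 12/16 = 1493.25
  black: 1991 × 3/16 = 373.3125
  brown: 1991 × 1/16 = 124.4375
χ² = Σ (O − E)² / E
  white: (1504 − 1493.25)² / 1493.25 = 0.0774
  black: (367 − 373.3125)² / 373.3125 = 0.1067
  brown: (120 − 124.4375)² / 124.4375 = 0.1582
χ² = 0.0774 + 0.1067 + 0.1582 = 0.3423 ≈ 0.342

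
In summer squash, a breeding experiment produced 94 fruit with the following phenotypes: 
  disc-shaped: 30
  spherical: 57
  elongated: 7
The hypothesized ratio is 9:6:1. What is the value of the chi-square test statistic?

Under the 9:6:1 hypothesis (Σ ratio = 16, N = 94):
  disc-shaped: 94 × 9/16 = 52.875
  spherical: 94 × 6/16 = 35.25
  elongated: 94 × 1/16 = 5.875
χ² = Σ (O − E)² / E
  disc-shaped: (30 − 52.875)² / 52.875 = 9.8963
  spherical: (57 − 35.25)² / 35.25 = 13.4202
  elongated: (7 − 5.875)² / 5.875 = 0.2154
χ² = 9.8963 + 13.4202 + 0.2154 = 23.5319 ≈ 23.532

23.532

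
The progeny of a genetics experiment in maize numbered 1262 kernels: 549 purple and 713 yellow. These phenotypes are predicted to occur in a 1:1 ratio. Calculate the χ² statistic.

Under the 1:1 hypothesis (Σ ratio = 2, N = 1262):
  purple: 1262 × 1/2 = 631
  yellow: 1262 × 1/2 = 631
χ² = Σ (O − E)² / E
  purple: (549 − 631)² / 631 = 10.6561
  yellow: (713 − 631)² / 631 = 10.6561
χ² = 10.6561 + 10.6561 = 21.3122 ≈ 21.312

21.312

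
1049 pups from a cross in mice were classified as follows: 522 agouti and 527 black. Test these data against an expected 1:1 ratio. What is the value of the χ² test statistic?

0.024

The 1:1 ratio has 2 parts, so with N = 1049 the expected counts are:
  agouti: 1049 × 1/2 = 524.5
  black: 1049 × 1/2 = 524.5
χ² = Σ (O − E)² / E
  agouti: (522 − 524.5)² / 524.5 = 0.0119
  black: (527 − 524.5)² / 524.5 = 0.0119
χ² = 0.0119 + 0.0119 = 0.0238 ≈ 0.024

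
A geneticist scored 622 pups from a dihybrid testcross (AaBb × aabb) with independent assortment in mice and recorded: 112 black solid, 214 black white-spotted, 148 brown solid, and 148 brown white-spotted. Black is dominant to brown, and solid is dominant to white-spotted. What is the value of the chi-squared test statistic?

A dihybrid testcross with independent assortment gives a 1:1:1:1 ratio.
The 1:1:1:1 ratio has 4 parts, so with N = 622 the expected counts are:
  black solid: 622 × 1/4 = 155.5
  black white-spotted: 622 × 1/4 = 155.5
  brown solid: 622 × 1/4 = 155.5
  brown white-spotted: 622 × 1/4 = 155.5
χ² = Σ (O − E)² / E
  black solid: (112 − 155.5)² / 155.5 = 12.1688
  black white-spotted: (214 − 155.5)² / 155.5 = 22.0080
  brown solid: (148 − 155.5)² / 155.5 = 0.3617
  brown white-spotted: (148 − 155.5)² / 155.5 = 0.3617
χ² = 12.1688 + 22.0080 + 0.3617 + 0.3617 = 34.9002 ≈ 34.900

34.900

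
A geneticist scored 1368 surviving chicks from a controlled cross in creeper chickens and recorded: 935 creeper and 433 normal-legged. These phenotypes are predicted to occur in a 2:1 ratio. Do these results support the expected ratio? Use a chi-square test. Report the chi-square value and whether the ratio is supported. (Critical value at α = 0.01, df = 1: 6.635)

1.740; consistent

Total ratio parts = 3. Expected numbers out of 1368:
  creeper: 1368 × 2/3 = 912
  normal-legged: 1368 × 1/3 = 456
χ² = Σ (O − E)² / E
  creeper: (935 − 912)² / 912 = 0.5800
  normal-legged: (433 − 456)² / 456 = 1.1601
χ² = 0.5800 + 1.1601 = 1.7401 ≈ 1.740
Degrees of freedom = 2 − 1 = 1; critical value at α = 0.01 is 6.635.
Since 1.740 < 6.635, we fail to reject the null hypothesis — the data are consistent with the 2:1 ratio.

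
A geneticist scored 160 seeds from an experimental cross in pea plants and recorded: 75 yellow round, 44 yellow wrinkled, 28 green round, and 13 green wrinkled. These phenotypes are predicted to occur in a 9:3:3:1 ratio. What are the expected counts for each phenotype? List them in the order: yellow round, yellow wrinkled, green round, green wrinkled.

The 9:3:3:1 ratio has 16 parts, so with N = 160 the expected counts are:
  yellow round: 160 × 9/16 = 90
  yellow wrinkled: 160 × 3/16 = 30
  green round: 160 × 3/16 = 30
  green wrinkled: 160 × 1/16 = 10

90, 30, 30, 10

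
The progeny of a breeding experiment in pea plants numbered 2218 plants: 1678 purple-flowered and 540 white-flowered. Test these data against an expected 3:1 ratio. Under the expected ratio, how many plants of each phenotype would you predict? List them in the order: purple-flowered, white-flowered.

The 3:1 ratio has 4 parts, so with N = 2218 the expected counts are:
  purple-flowered: 2218 × 3/4 = 1663.5
  white-flowered: 2218 × 1/4 = 554.5

1663.5, 554.5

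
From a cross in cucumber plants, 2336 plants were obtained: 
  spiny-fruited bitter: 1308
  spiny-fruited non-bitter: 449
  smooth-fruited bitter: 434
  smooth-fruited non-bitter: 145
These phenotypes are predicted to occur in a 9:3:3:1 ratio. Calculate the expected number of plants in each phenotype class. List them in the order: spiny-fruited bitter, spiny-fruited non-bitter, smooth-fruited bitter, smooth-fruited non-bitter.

The 9:3:3:1 ratio has 16 parts, so with N = 2336 the expected counts are:
  spiny-fruited bitter: 2336 × 9/16 = 1314
  spiny-fruited non-bitter: 2336 × 3/16 = 438
  smooth-fruited bitter: 2336 × 3/16 = 438
  smooth-fruited non-bitter: 2336 × 1/16 = 146

1314, 438, 438, 146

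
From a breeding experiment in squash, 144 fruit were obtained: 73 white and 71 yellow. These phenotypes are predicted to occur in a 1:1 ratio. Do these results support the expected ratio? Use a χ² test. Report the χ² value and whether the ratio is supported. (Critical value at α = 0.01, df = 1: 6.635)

Expected counts for N = 144 under a 1:1 ratio (total parts = 2):
  white: 144 × 1/2 = 72
  yellow: 144 × 1/2 = 72
χ² = Σ (O − E)² / E
  white: (73 − 72)² / 72 = 0.0139
  yellow: (71 − 72)² / 72 = 0.0139
χ² = 0.0139 + 0.0139 = 0.0278 ≈ 0.028
Degrees of freedom = 2 − 1 = 1; critical value at α = 0.01 is 6.635.
Since 0.028 < 6.635, we fail to reject the null hypothesis — the data are consistent with the 1:1 ratio.

0.028; consistent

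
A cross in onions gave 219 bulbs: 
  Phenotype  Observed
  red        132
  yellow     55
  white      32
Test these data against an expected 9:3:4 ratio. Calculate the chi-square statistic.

Total ratio parts = 16. Expected numbers out of 219:
  red: 219 × 9/16 = 123.1875
  yellow: 219 × 3/16 = 41.0625
  white: 219 × 4/16 = 54.75
χ² = Σ (O − E)² / E
  red: (132 − 123.1875)² / 123.1875 = 0.6304
  yellow: (55 − 41.0625)² / 41.0625 = 4.7307
  white: (32 − 54.75)² / 54.75 = 9.4532
χ² = 0.6304 + 4.7307 + 9.4532 = 14.8143 ≈ 14.814

14.814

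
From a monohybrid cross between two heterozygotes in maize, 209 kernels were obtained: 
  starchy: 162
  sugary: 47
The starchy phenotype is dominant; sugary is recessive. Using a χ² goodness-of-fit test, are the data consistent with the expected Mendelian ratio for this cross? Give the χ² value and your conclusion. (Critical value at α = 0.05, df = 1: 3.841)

For a monohybrid cross between heterozygotes with complete dominance, the expected phenotypic ratio is 3:1.
Total ratio parts = 4. Expected numbers out of 209:
  starchy: 209 × 3/4 = 156.75
  sugary: 209 × 1/4 = 52.25
χ² = Σ (O − E)² / E
  starchy: (162 − 156.75)² / 156.75 = 0.1758
  sugary: (47 − 52.25)² / 52.25 = 0.5275
χ² = 0.1758 + 0.5275 = 0.7033 ≈ 0.703
Degrees of freedom = 2 − 1 = 1; critical value at α = 0.05 is 3.841.
Since 0.703 < 3.841, we fail to reject the null hypothesis — the data are consistent with the 3:1 ratio.

0.703; consistent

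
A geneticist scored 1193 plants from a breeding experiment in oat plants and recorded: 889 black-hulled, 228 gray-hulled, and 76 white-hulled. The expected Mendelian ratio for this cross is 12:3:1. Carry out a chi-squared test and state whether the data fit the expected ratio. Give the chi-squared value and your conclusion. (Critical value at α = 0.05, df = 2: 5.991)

The 12:3:1 ratio has 16 parts, so with N = 1193 the expected counts are:
  black-hulled: 1193 × 12/16 = 894.75
  gray-hulled: 1193 × 3/16 = 223.6875
  white-hulled: 1193 × 1/16 = 74.5625
χ² = Σ (O − E)² / E
  black-hulled: (889 − 894.75)² / 894.75 = 0.0370
  gray-hulled: (228 − 223.6875)² / 223.6875 = 0.0831
  white-hulled: (76 − 74.5625)² / 74.5625 = 0.0277
χ² = 0.0370 + 0.0831 + 0.0277 = 0.1478 ≈ 0.148
Degrees of freedom = 3 − 1 = 2; critical value at α = 0.05 is 5.991.
Since 0.148 < 5.991, we fail to reject the null hypothesis — the data are consistent with the 12:3:1 ratio.

0.148; consistent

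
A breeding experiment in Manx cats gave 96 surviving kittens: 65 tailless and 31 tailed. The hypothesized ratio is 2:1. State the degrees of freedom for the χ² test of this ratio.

1

A goodness-of-fit test with 2 phenotype classes has df = 2 − 1 = 1.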